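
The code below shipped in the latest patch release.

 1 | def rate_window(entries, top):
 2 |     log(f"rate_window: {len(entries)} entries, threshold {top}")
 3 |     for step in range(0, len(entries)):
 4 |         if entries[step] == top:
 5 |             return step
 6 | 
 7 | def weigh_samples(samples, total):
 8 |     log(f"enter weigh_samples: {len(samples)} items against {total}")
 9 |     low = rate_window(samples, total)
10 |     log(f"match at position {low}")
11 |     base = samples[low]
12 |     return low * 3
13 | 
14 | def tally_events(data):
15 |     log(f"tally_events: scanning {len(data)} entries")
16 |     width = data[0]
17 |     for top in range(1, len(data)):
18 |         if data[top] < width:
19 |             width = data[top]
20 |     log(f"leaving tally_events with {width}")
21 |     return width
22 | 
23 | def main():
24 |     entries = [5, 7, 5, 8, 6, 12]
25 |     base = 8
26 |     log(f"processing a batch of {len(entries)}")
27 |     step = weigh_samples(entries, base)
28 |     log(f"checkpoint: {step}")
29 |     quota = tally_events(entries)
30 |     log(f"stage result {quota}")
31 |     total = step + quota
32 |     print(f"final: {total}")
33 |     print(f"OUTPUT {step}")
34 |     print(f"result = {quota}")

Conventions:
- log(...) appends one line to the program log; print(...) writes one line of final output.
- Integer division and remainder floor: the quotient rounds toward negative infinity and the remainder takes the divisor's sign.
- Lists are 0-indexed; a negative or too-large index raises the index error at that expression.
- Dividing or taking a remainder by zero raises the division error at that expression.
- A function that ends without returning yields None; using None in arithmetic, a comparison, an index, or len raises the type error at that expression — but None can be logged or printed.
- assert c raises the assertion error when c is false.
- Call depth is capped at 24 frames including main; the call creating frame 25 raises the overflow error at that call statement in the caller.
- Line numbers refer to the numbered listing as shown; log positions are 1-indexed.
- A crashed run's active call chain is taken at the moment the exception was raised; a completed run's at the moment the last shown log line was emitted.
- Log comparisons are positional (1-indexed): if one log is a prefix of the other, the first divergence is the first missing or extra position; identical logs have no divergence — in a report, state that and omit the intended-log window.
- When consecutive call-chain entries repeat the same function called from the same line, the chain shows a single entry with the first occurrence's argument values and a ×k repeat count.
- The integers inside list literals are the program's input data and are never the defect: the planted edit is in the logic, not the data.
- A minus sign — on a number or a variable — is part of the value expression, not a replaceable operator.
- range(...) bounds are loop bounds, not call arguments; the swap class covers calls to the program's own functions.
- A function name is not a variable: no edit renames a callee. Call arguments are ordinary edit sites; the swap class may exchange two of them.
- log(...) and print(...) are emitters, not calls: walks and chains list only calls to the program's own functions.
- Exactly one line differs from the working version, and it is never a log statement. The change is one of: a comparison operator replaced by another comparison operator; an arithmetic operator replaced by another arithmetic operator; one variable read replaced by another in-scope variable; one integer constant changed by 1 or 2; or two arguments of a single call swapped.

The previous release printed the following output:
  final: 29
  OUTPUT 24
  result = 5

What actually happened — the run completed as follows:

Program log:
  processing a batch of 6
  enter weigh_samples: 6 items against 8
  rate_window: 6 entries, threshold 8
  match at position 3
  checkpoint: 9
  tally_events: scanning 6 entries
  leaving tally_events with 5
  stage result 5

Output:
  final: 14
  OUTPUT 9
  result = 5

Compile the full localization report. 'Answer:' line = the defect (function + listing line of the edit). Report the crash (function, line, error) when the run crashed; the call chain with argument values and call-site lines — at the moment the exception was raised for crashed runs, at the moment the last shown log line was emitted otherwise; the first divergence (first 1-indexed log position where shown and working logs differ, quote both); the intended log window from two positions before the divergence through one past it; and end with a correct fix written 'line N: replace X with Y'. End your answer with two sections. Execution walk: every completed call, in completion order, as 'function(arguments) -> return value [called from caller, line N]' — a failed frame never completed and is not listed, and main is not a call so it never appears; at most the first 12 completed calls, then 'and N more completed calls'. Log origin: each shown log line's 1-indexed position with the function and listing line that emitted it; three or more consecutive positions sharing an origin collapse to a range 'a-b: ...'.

Answer: the defect is in weigh_samples at line 12.
Core observation: Log line 5 is where behavior first shows: 'checkpoint: 9' appears instead of 'checkpoint: 24'.
Call chain: main.
First divergence: position 5; shown 'checkpoint: 9' vs intended 'checkpoint: 24'.
Intended log window:
  3: rate_window: 6 entries, threshold 8
  4: match at position 3
  5: checkpoint: 24
  6: tally_events: scanning 6 entries
Execution walk:
  rate_window([5, 7, 5, 8, 6, 12], 8) -> 3  [called from weigh_samples, line 9]
  weigh_samples([5, 7, 5, 8, 6, 12], 8) -> 9  [called from main, line 27]
  tally_events([5, 7, 5, 8, 6, 12]) -> 5  [called from main, line 29]
Log origins:
  1: from main, line 26
  2: from weigh_samples, line 8
  3: from rate_window, line 2
  4: from weigh_samples, line 10
  5: from main, line 28
  6: from tally_events, line 15
  7: from tally_events, line 20
  8: from main, line 30
A correct fix: line 12: replace `low` with `base`.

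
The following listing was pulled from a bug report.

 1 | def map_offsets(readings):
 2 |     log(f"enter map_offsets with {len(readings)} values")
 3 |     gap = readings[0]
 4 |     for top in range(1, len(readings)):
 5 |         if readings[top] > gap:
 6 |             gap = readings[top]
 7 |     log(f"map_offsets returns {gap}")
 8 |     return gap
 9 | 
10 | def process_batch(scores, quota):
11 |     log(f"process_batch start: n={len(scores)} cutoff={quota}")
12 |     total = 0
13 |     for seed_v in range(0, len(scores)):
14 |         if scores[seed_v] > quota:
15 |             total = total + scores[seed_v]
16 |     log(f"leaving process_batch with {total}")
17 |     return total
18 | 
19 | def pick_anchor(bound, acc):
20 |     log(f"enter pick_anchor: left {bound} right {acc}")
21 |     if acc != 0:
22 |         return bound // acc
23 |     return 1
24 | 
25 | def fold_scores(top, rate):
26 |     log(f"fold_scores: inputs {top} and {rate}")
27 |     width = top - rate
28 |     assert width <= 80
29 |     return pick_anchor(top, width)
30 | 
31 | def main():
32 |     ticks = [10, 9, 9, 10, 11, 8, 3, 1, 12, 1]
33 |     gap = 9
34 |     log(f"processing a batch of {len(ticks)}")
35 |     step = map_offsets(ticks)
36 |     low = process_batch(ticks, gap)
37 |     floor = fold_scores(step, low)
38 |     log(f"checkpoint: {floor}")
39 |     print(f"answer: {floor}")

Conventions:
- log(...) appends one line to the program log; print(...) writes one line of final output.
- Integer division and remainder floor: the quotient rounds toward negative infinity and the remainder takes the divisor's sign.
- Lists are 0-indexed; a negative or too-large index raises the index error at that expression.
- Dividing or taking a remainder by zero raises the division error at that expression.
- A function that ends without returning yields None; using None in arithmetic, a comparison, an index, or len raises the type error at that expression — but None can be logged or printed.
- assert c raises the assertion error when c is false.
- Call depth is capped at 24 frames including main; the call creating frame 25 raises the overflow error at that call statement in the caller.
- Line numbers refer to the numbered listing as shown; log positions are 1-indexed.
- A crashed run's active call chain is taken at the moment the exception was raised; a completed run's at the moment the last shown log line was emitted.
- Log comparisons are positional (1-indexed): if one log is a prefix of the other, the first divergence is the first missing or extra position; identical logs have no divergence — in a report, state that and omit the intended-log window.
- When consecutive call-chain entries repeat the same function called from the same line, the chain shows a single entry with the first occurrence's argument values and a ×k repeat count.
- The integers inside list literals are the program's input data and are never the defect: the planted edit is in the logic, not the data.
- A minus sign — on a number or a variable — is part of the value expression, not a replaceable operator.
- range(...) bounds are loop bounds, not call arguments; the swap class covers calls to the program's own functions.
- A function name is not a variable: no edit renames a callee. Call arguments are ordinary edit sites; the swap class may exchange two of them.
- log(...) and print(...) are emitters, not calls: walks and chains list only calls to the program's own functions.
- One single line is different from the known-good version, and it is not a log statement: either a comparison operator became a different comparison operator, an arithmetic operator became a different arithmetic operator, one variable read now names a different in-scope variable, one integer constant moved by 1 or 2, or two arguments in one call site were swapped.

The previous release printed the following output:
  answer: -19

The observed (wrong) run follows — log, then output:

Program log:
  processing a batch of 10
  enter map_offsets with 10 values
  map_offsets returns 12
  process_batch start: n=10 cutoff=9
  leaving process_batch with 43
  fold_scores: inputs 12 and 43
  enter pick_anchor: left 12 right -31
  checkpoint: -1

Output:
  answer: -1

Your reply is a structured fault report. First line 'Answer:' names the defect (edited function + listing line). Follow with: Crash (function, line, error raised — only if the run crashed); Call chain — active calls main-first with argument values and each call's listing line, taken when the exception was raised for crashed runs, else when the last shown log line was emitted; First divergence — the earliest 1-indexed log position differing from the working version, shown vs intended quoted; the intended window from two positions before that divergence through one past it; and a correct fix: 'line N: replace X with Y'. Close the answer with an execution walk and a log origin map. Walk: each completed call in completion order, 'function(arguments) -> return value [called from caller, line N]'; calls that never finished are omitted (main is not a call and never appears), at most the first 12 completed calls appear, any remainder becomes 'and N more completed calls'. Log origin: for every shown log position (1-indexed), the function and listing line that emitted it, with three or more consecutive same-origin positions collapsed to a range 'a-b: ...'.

Answer: the defect is in pick_anchor at line 22.
Key observation: Position 8 is the first bad log line: 'checkpoint: -1' should read 'checkpoint: -19'.
Call chain: main.
First divergence: position 8; shown 'checkpoint: -1' vs intended 'checkpoint: -19'.
Intended log window:
  6: fold_scores: inputs 12 and 43
  7: enter pick_anchor: left 12 right -31
  8: checkpoint: -19
Execution walk:
  map_offsets([10, 9, 9, 10, 11, 8, 3, 1, 12, 1]) -> 12  [called from main, line 35]
  process_batch([10, 9, 9, 10, 11, 8, 3, 1, 12, 1], 9) -> 43  [called from main, line 36]
  pick_anchor(12, -31) -> -1  [called from fold_scores, line 29]
  fold_scores(12, 43) -> -1  [called from main, line 37]
Log origin:
  1: emitted by main (line 34)
  2: emitted by map_offsets (line 2)
  3: emitted by map_offsets (line 7)
  4: emitted by process_batch (line 11)
  5: emitted by process_batch (line 16)
  6: emitted by fold_scores (line 26)
  7: emitted by pick_anchor (line 20)
  8: emitted by main (line 38)
A correct fix: line 22: replace `//` with `%`.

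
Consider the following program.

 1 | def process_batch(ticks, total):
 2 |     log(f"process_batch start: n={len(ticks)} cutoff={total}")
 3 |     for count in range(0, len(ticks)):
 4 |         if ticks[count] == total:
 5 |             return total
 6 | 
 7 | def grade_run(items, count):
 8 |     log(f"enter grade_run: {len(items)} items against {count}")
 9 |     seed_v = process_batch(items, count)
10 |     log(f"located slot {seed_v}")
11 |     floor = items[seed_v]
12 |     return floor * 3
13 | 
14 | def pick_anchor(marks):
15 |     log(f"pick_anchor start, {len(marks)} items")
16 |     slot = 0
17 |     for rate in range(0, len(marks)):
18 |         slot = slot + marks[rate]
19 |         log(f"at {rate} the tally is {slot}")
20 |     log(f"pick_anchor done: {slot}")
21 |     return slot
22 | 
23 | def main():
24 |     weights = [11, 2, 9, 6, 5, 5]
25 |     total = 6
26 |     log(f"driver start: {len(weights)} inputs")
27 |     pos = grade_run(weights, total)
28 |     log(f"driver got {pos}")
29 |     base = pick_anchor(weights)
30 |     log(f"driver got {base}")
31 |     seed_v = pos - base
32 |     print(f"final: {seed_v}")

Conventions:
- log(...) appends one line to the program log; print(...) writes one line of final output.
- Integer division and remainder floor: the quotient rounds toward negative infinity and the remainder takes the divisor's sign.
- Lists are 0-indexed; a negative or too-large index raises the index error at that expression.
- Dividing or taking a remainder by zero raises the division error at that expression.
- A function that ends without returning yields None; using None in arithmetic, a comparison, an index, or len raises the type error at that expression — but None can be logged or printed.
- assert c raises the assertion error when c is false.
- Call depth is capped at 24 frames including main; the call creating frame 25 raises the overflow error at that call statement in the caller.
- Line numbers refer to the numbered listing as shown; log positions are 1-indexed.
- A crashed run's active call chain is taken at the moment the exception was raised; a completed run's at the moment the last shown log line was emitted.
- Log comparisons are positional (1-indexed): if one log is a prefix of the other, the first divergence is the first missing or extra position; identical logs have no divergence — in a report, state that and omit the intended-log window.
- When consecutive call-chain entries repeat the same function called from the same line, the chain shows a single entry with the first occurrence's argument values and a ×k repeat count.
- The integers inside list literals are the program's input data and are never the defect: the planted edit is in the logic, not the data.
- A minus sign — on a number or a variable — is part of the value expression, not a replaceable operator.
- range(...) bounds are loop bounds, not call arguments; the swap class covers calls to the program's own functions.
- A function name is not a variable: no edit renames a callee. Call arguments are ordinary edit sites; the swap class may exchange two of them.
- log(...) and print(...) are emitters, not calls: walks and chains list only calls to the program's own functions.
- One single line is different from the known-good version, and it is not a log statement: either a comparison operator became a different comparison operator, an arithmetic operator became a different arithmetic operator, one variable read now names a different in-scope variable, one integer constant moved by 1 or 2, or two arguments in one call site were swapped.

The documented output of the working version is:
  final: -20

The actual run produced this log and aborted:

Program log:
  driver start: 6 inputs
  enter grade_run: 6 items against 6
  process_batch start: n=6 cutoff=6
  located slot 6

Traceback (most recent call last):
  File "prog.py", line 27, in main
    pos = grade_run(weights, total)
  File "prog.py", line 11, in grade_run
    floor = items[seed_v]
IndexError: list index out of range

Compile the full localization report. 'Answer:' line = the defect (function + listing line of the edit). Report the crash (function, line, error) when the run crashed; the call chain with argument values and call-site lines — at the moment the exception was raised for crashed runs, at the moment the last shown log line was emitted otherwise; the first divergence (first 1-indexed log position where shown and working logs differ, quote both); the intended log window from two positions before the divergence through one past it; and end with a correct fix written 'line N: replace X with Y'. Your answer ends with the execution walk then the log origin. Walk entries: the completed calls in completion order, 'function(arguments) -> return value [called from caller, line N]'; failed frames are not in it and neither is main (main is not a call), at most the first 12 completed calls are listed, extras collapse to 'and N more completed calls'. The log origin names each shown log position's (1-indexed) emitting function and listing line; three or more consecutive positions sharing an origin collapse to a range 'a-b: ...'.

Answer: the defect is in process_batch at line 5.
Core observation: At log position 4 the runs split — shown 'located slot 6', but the working version logs 'located slot 3'.
Crash: grade_run, line 11, IndexError.
Call chain: main -> grade_run([11, 2, 9, 6, 5, 5], 6) (called at line 27).
First divergence: at position 4 the run shows 'located slot 6' where the working version logs 'located slot 3'.
Intended log window:
  2: enter grade_run: 6 items against 6
  3: process_batch start: n=6 cutoff=6
  4: located slot 3
  5: driver got 18
Execution walk:
  process_batch([11, 2, 9, 6, 5, 5], 6) -> 6  [called from grade_run, line 9]
Log origins:
  1 — main, line 26
  2 — grade_run, line 8
  3 — process_batch, line 2
  4 — grade_run, line 10
A correct fix: line 5: replace `total` with `count`.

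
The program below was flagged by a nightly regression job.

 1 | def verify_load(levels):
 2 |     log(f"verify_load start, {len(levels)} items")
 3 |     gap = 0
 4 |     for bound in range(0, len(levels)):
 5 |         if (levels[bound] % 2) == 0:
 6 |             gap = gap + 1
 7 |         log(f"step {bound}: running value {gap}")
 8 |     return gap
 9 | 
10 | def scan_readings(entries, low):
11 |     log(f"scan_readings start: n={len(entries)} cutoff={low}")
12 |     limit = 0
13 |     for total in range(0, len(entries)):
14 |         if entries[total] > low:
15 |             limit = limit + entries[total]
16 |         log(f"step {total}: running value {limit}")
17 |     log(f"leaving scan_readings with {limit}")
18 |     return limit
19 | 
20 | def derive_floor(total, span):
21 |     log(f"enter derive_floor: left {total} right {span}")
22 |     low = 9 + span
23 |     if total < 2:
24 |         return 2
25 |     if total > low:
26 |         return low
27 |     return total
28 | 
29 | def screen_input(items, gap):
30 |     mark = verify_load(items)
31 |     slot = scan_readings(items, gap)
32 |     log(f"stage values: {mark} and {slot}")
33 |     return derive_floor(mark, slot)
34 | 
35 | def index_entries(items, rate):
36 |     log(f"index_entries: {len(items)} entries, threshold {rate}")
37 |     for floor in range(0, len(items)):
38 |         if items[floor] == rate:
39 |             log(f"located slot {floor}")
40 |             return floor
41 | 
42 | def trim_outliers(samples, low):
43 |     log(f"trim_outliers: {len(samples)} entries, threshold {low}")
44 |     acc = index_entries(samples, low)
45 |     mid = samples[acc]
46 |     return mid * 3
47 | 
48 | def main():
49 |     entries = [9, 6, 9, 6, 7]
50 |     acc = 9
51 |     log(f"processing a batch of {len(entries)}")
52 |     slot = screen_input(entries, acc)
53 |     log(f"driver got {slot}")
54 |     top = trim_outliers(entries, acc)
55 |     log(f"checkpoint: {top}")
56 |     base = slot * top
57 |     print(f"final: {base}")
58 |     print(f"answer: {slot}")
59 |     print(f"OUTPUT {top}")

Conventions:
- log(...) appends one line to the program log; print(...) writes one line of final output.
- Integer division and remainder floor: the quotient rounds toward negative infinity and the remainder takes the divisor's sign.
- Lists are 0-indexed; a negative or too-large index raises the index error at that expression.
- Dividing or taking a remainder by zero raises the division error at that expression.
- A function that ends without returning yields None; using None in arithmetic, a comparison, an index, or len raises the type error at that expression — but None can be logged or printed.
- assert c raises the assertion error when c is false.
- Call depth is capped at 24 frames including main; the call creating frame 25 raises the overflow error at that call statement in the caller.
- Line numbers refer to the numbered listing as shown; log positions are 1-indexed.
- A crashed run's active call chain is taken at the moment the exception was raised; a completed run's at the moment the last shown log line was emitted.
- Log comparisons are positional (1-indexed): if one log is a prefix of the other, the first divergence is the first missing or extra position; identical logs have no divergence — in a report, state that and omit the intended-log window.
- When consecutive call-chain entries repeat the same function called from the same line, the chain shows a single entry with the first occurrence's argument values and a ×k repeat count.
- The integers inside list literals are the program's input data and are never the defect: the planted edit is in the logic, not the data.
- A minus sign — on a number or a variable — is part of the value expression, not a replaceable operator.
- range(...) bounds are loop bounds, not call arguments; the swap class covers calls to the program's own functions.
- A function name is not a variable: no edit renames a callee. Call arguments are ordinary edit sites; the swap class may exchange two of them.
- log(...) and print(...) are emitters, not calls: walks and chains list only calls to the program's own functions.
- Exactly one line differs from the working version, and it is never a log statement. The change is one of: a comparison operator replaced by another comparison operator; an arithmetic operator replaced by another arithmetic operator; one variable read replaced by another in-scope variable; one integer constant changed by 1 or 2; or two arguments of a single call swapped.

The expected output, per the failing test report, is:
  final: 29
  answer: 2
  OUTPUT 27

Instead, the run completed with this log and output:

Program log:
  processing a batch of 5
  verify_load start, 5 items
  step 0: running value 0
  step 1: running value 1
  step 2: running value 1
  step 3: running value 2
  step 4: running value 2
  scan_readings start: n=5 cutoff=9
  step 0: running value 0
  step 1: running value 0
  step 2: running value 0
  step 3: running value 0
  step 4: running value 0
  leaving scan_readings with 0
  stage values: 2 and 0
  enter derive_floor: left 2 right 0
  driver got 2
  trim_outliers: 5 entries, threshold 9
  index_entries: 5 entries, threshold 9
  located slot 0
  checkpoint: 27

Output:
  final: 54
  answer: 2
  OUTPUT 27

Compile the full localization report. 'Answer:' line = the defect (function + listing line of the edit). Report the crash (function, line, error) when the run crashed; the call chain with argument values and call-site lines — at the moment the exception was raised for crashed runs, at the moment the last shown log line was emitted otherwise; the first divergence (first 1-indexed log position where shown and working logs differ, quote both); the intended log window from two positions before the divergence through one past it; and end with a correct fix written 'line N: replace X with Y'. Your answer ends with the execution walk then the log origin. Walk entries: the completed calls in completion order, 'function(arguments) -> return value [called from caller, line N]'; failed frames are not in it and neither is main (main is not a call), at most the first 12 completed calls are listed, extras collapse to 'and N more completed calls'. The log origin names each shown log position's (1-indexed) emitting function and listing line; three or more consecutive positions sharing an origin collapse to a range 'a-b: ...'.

Answer: the defect is in main at line 56.
Key observation: The two runs log identically and part ways only at the printed values.
Call chain: main.
First divergence: none — the logs agree in full.
Execution walk:
  verify_load([9, 6, 9, 6, 7]) -> 2  [called from screen_input, line 30]
  scan_readings([9, 6, 9, 6, 7], 9) -> 0  [called from screen_input, line 31]
  derive_floor(2, 0) -> 2  [called from screen_input, line 33]
  screen_input([9, 6, 9, 6, 7], 9) -> 2  [called from main, line 52]
  index_entries([9, 6, 9, 6, 7], 9) -> 0  [called from trim_outliers, line 44]
  trim_outliers([9, 6, 9, 6, 7], 9) -> 27  [called from main, line 54]
Log line origins:
  1 — main, line 51
  2 — verify_load, line 2
  3-7 — verify_load, line 7
  8 — scan_readings, line 11
  9-13 — scan_readings, line 16
  14 — scan_readings, line 17
  15 — screen_input, line 32
  16 — derive_floor, line 21
  17 — main, line 53
  18 — trim_outliers, line 43
  19 — index_entries, line 36
  20 — index_entries, line 39
  21 — main, line 55
A correct fix: line 56: replace `*` with `+`.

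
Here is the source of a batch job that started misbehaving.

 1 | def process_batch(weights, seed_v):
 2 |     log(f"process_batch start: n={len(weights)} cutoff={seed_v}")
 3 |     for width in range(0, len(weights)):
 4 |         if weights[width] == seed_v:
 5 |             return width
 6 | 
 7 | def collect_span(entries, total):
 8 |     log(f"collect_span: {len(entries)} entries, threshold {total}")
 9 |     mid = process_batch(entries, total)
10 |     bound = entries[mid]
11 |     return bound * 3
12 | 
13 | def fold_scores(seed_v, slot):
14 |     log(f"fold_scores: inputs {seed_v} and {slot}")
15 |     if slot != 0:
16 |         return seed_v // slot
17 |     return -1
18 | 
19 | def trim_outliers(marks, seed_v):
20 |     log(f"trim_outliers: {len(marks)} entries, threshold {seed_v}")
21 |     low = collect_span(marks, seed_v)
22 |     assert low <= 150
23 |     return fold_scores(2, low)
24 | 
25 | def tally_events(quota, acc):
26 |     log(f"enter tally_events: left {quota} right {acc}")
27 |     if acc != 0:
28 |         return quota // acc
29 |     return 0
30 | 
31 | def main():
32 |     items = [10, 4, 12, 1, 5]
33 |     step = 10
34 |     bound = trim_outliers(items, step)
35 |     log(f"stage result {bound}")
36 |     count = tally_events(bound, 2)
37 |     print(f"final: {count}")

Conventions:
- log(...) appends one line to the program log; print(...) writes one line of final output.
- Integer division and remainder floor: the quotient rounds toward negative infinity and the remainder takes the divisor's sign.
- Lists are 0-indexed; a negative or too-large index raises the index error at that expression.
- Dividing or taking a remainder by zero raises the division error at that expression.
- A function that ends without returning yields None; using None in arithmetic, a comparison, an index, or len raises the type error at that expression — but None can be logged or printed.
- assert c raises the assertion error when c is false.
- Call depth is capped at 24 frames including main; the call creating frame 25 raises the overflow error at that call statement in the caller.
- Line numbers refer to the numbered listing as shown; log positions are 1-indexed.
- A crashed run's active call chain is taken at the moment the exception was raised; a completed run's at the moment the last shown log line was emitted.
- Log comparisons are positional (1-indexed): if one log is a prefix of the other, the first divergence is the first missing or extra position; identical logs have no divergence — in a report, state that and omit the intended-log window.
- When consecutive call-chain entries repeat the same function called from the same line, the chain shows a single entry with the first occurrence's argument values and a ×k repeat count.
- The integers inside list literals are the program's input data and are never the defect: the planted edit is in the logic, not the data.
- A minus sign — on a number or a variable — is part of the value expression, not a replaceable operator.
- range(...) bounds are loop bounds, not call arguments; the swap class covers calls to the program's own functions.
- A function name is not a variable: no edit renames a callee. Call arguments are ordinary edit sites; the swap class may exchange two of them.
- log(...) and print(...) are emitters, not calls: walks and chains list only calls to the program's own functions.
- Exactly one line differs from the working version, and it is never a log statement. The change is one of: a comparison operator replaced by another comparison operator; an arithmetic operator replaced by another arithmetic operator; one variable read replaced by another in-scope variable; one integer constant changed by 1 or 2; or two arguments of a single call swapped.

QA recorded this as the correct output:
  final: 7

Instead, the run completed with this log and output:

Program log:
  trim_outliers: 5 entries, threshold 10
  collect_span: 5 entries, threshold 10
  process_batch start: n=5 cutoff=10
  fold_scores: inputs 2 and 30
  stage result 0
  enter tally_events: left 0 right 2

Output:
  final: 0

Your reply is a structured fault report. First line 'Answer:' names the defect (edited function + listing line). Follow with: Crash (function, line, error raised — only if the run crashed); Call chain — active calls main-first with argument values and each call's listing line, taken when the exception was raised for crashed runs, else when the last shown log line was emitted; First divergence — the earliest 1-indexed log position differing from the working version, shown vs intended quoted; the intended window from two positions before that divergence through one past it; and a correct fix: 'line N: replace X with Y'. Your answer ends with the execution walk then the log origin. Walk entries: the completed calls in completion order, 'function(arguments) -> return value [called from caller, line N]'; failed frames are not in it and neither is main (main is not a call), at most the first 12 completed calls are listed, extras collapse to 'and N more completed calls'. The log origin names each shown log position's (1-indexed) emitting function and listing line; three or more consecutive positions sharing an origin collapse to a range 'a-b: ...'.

Answer: the defect is in trim_outliers at line 23.
Key observation: The log first diverges at position 4: the faulty run prints 'fold_scores: inputs 2 and 30' where the working version prints 'fold_scores: inputs 30 and 2'.
Call chain: main -> tally_events(0, 2) (called at line 36).
First divergence: position 4; shown 'fold_scores: inputs 2 and 30' vs intended 'fold_scores: inputs 30 and 2'.
Intended log window:
  2: collect_span: 5 entries, threshold 10
  3: process_batch start: n=5 cutoff=10
  4: fold_scores: inputs 30 and 2
  5: stage result 15
Execution walk:
  process_batch([10, 4, 12, 1, 5], 10) -> 0  [called from collect_span, line 9]
  collect_span([10, 4, 12, 1, 5], 10) -> 30  [called from trim_outliers, line 21]
  fold_scores(2, 30) -> 0  [called from trim_outliers, line 23]
  trim_outliers([10, 4, 12, 1, 5], 10) -> 0  [called from main, line 34]
  tally_events(0, 2) -> 0  [called from main, line 36]
Log line origins:
  1: from trim_outliers, line 20
  2: from collect_span, line 8
  3: from process_batch, line 2
  4: from fold_scores, line 14
  5: from main, line 35
  6: from tally_events, line 26
A correct fix: line 23: replace `fold_scores(2, low)` with `fold_scores(low, 2)`.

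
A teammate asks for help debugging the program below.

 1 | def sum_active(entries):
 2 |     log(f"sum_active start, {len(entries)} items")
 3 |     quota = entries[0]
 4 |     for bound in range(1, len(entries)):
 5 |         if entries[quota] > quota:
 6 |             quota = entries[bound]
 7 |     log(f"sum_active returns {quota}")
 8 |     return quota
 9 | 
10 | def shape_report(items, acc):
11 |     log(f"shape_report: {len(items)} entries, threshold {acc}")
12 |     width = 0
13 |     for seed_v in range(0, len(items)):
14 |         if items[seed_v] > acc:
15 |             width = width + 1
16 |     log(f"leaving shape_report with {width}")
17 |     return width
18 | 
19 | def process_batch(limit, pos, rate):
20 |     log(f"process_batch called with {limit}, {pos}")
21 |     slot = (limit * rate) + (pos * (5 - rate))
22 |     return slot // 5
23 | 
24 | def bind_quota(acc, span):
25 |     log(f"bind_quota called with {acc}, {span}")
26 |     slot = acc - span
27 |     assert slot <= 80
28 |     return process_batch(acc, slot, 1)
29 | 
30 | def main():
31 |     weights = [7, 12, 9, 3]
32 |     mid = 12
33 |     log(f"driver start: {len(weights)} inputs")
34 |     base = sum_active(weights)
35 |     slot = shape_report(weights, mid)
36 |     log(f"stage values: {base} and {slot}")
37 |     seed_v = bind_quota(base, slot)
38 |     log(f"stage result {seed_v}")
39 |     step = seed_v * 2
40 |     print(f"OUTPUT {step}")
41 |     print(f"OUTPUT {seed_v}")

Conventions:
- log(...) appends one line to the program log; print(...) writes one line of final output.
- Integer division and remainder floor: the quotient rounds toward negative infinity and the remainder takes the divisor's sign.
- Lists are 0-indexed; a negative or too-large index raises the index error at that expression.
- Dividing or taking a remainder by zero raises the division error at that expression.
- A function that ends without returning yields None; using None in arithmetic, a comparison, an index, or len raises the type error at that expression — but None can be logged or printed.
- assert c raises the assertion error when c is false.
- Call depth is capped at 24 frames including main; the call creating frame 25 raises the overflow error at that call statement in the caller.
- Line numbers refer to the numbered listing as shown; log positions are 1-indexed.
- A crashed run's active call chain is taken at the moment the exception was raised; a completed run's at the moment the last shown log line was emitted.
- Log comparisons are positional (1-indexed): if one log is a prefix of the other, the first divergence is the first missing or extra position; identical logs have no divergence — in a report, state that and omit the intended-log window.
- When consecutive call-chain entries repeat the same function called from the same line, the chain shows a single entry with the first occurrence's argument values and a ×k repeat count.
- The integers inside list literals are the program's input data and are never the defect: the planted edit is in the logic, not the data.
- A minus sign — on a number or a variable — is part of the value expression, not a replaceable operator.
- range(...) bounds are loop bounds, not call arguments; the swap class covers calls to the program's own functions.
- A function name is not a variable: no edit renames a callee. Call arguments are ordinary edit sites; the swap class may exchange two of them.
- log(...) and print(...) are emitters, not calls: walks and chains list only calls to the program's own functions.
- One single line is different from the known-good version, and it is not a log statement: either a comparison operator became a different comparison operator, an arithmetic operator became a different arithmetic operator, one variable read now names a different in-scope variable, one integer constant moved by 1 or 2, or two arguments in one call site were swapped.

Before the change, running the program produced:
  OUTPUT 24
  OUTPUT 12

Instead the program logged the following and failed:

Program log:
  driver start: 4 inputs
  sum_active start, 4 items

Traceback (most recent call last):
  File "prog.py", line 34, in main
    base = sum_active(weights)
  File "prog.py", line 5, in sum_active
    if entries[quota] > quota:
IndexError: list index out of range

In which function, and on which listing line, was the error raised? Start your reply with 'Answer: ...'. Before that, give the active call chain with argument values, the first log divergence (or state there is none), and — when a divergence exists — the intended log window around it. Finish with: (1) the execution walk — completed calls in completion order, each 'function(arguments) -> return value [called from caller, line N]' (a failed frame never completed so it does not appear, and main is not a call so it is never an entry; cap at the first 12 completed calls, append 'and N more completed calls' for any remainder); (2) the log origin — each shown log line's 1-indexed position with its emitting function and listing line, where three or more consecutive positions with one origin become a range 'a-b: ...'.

Answer: the error was raised in sum_active, line 5.
Key fact: Only 2 log lines were emitted before the run died; the intended continuation was 'sum_active returns 12'.
Call chain: main -> sum_active([7, 12, 9, 3]) (called at line 34).
First divergence: position 3 (shown log ended at 2 lines; the working version continues: 'sum_active returns 12').
Intended log window:
  1: driver start: 4 inputs
  2: sum_active start, 4 items
  3: sum_active returns 12
  4: shape_report: 4 entries, threshold 12
Execution walk:
  (no call completed)
Origin of each log line:
  1: logged in main at line 33
  2: logged in sum_active at line 2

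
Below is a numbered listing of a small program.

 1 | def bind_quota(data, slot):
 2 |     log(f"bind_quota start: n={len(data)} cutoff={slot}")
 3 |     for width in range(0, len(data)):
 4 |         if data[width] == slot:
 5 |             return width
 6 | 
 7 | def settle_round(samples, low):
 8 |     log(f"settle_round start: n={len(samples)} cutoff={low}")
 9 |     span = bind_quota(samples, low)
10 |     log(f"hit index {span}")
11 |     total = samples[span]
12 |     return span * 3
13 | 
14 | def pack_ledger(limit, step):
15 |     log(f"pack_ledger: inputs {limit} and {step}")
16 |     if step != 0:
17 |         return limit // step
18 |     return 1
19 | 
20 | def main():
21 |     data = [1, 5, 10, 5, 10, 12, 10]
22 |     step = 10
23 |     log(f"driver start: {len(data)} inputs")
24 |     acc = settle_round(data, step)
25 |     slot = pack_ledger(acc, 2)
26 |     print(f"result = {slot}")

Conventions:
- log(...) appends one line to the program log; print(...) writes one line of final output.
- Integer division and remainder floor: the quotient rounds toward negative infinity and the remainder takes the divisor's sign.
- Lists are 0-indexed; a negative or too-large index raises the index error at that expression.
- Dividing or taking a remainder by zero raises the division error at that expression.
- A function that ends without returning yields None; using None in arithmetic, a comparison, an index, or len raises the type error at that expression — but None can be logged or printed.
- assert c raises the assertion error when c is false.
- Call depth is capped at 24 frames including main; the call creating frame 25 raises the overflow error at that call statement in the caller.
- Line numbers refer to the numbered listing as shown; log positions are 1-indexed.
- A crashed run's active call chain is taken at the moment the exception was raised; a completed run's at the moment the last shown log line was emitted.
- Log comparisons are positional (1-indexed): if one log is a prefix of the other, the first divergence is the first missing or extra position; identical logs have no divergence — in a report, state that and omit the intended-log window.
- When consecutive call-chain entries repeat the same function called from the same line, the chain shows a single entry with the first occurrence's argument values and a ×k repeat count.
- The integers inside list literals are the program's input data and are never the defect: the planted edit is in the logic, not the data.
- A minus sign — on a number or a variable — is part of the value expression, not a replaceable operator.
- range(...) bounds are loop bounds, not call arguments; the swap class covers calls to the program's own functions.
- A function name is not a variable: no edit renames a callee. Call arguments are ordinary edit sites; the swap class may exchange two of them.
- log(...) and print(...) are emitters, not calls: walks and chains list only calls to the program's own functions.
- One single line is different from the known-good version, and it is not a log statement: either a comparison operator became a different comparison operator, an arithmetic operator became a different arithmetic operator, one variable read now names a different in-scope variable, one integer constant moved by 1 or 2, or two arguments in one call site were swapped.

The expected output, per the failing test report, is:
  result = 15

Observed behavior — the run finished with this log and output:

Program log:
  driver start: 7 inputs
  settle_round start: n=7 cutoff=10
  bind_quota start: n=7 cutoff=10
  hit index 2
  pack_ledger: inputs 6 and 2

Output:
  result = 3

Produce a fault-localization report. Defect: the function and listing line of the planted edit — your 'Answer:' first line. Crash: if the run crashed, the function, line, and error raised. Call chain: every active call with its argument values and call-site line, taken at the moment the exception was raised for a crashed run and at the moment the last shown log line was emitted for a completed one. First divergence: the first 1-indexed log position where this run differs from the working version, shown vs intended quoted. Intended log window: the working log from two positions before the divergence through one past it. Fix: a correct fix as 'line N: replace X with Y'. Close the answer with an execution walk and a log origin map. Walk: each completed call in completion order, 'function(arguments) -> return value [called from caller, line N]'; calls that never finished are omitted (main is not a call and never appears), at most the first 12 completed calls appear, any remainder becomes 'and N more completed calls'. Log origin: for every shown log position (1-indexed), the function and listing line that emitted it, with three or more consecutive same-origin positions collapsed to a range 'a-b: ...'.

Answer: the defect is in settle_round at line 12.
Core observation: The earliest visible damage is log position 5 — 'pack_ledger: inputs 6 and 2' rather than the intended 'pack_ledger: inputs 30 and 2'.
Call chain: main -> pack_ledger(6, 2) (called at line 25).
First divergence: position 5 — the shown line 'pack_ledger: inputs 6 and 2' should read 'pack_ledger: inputs 30 and 2'.
Intended log window:
  3: bind_quota start: n=7 cutoff=10
  4: hit index 2
  5: pack_ledger: inputs 30 and 2
Execution walk:
  bind_quota([1, 5, 10, 5, 10, 12, 10], 10) -> 2  [called from settle_round, line 9]
  settle_round([1, 5, 10, 5, 10, 12, 10], 10) -> 6  [called from main, line 24]
  pack_ledger(6, 2) -> 3  [called from main, line 25]
Log origins:
  1: logged in main at line 23
  2: logged in settle_round at line 8
  3: logged in bind_quota at line 2
  4: logged in settle_round at line 10
  5: logged in pack_ledger at line 15
A correct fix: line 12: replace `span` with `total`.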